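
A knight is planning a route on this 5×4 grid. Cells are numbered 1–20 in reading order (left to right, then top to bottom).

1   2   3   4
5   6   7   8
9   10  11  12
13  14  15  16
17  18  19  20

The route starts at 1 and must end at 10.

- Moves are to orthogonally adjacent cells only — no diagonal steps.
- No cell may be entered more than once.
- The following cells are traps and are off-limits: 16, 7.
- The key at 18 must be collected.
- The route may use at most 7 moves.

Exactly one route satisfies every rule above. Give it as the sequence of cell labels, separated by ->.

1 -> 5 -> 9 -> 13 -> 17 -> 18 -> 14 -> 10

The 7-move cap with required stops at 18 leaves no slack for detours.
Route from 1: 4× down (reaching 17), right to 18, 2× up (reaching 10) — 7 moves in all.
Check: all required cells visited; 7 ≤ 7 moves.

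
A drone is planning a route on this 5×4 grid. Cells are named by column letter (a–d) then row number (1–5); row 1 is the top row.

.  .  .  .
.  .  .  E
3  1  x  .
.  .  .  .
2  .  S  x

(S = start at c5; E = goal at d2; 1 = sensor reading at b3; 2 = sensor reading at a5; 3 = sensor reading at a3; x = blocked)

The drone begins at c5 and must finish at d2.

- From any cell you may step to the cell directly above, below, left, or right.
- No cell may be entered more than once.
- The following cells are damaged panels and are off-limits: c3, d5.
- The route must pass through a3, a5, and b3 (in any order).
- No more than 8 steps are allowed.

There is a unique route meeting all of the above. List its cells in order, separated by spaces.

Any route must reach a3, a5, and b3 and still end at d2 within 8 moves, so the order of the required stops is forced.
Route from c5: 2× left (reaching a5), 2× up (reaching a3), right to b3, up to b2, 2× right (reaching d2) — 8 moves in all.
Check: all required cells visited; 8 ≤ 8 moves.

c5 b5 a5 a4 a3 b3 b2 c2 d2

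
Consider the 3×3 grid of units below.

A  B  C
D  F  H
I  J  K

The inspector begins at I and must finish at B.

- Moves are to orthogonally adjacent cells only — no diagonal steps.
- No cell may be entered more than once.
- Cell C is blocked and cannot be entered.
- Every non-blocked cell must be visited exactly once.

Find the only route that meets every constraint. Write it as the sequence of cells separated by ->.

Need to visit all 8 open cells exactly once, starting at I and ending at B.
Route from I: right 2 to K, up 1 to H, left 2 to D, up 1 to A, right 1 to B — 7 moves in all.
Check: all 8 open cells covered.

I -> J -> K -> H -> F -> D -> A -> B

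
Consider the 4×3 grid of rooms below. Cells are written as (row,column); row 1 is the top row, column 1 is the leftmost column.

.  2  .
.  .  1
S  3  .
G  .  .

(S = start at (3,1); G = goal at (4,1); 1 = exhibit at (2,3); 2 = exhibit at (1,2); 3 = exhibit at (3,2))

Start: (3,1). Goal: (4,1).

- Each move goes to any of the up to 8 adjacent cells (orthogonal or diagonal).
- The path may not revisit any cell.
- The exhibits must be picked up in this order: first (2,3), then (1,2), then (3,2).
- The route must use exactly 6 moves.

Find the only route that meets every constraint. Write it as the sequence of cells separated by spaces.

The waypoints must appear in the order (2,3), (1,2), (3,2), with no cell reused.
Route from (3,1): up-right to (2,2), right to (2,3), up-left to (1,2), down-left to (2,1), down-right to (3,2), down-left to (4,1) — 6 moves in all.
Check: order respected (1 at step 2, 2 at step 3, 3 at step 5); 6 moves as required.

(3,1) (2,2) (2,3) (1,2) (2,1) (3,2) (4,1)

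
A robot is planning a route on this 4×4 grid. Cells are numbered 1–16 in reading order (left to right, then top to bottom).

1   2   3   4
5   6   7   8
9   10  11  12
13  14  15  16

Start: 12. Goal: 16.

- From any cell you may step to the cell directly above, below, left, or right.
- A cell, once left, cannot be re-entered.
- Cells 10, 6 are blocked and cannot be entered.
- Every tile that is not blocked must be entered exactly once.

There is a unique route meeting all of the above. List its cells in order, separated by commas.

12, 11, 7, 8, 4, 3, 2, 1, 5, 9, 13, 14, 15, 16

Need to visit all 14 open cells exactly once, starting at 12 and ending at 16.
Route from 12: left to 11, up to 7, right to 8, up to 4, 3× left (reaching 1), 3× down (reaching 13), 3× right (reaching 16) — 13 moves in all.
Check: all 14 open cells covered.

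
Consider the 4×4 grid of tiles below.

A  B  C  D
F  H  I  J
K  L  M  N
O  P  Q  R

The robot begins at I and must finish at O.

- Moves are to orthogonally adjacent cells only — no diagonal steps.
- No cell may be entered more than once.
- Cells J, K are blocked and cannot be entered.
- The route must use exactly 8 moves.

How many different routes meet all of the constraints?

Need simple routes of exactly 8 moves from I to O (Manhattan distance 4, so 2 moves are spent on a detour and 2 undoing it).
Enumerating: I C B H L M Q P O | I C B A F H L P O | I H L M N R Q P O.
That gives 3 routes.

3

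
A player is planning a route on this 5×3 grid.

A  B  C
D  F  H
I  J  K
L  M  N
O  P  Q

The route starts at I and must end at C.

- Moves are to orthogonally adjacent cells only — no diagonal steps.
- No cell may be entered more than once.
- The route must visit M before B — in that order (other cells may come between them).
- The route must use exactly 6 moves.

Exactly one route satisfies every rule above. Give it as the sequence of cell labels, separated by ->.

I -> L -> M -> J -> F -> B -> C

The waypoints must appear in the order M, B, with no cell reused.
Route from I: down 1 to L, right 1 to M, up 3 to B, right 1 to C — 6 moves in all.
Check: order respected (M at step 2, B at step 5); 6 moves as required.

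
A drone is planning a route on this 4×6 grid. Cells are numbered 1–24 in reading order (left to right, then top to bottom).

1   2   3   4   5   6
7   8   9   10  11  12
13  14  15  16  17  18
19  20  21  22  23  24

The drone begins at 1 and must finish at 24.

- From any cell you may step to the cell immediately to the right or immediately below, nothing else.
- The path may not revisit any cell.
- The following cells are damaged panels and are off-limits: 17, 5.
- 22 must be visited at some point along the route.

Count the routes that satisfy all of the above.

20

A right/down-only route from 1 to 24 makes exactly 3 down-moves and 5 right-moves in some order.
With no other constraints that would be C(8,3) = 56 routes.
Split at 22 and multiply the segment counts (each segment already excludes blocked cells): 1→22: 20; 22→24: 1; product = 20.
That gives 20 routes.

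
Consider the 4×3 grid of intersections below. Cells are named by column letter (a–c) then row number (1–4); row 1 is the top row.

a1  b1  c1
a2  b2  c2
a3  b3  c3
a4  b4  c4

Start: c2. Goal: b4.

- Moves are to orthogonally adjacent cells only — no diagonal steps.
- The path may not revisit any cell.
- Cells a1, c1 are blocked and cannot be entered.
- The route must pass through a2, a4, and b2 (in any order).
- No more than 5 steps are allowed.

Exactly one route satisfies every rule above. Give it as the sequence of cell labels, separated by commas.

The 5-move cap with required stops at a2, a4, b2 leaves no slack for detours.
Route from c2: left 2 to a2, down 2 to a4, right 1 to b4 — 5 moves in all.
Check: all required cells visited; 5 ≤ 5 moves.

c2, b2, a2, a3, a4, b4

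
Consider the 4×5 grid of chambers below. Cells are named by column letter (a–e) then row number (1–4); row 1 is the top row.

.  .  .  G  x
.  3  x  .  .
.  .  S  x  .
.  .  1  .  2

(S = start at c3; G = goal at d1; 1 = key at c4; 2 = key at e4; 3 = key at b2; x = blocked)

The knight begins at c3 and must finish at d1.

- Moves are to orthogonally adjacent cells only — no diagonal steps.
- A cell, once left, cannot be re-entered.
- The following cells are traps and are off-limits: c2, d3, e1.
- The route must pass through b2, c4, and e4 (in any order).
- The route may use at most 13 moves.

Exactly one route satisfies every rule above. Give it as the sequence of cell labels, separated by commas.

The 13-move cap with required stops at b2, c4, e4 leaves no slack for detours.
Route from c3: left to b3, up to b2, left to a2, 2× down (reaching a4), 4× right (reaching e4), 2× up (reaching e2), left to d2, up to d1 — 13 moves in all.
Check: all required cells visited; 13 ≤ 13 moves.

c3, b3, b2, a2, a3, a4, b4, c4, d4, e4, e3, e2, d2, d1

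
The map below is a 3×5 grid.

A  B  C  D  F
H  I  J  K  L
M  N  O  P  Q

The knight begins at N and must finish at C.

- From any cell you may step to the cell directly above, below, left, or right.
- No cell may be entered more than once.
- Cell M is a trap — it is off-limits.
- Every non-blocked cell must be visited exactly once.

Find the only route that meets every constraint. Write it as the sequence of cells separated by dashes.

N - O - P - Q - L - F - D - K - J - I - H - A - B - C

Need to visit all 14 open cells exactly once, starting at N and ending at C.
Route from N: 3× right (reaching Q), 2× up (reaching F), left to D, down to K, 3× left (reaching H), up to A, 2× right (reaching C) — 13 moves in all.
Check: all 14 open cells covered.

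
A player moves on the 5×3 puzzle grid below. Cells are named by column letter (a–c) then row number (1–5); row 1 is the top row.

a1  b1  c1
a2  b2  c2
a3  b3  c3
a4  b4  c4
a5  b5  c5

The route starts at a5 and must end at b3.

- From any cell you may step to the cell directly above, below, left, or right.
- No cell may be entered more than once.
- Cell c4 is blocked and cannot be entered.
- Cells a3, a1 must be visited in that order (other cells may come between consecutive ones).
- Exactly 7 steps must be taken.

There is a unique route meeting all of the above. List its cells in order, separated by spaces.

The waypoints must appear in the order a3, a1, with no cell reused.
Route from a5: up 4 to a1, right 1 to b1, down 2 to b3 — 7 moves in all.
Check: order respected (a3 at step 2, a1 at step 4); 7 moves as required.

a5 a4 a3 a2 a1 b1 b2 b3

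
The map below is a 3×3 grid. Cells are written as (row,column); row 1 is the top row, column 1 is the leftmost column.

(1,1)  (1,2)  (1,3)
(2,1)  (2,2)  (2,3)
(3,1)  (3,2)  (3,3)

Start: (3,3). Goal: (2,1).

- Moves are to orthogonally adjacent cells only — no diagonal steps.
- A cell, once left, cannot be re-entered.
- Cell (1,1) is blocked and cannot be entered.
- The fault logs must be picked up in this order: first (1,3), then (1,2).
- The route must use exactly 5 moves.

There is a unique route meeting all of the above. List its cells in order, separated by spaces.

The waypoints must appear in the order (1,3), (1,2), with no cell reused.
Route from (3,3): 2× up (reaching (1,3)), left to (1,2), down to (2,2), left to (2,1) — 5 moves in all.
Check: order respected ((1,3) at step 2, (1,2) at step 3); 5 moves as required.

(3,3) (2,3) (1,3) (1,2) (2,2) (2,1)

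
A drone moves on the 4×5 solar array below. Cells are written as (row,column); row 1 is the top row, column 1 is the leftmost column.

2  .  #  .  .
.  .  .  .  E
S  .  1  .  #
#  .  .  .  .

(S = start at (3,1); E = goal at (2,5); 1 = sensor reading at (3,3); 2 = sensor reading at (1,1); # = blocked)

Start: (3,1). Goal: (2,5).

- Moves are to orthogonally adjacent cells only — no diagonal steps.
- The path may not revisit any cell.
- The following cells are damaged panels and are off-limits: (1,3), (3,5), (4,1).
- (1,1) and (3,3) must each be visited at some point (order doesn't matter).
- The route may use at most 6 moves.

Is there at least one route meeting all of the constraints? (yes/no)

no

Even ignoring the no-revisit rule, getting from (3,1) to (2,5), taking the cheapest ordering (3,1) → (1,1) → (3,3) → (2,5) needs at least 2 + 4 + 3 = 9 moves (Manhattan distance per leg), which exceeds the 6-move limit.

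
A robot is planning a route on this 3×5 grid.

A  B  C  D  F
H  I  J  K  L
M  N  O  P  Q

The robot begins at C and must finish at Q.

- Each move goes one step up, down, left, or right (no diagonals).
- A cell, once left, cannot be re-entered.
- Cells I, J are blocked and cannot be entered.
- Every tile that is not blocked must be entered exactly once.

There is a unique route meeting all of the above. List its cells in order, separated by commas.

C, B, A, H, M, N, O, P, K, D, F, L, Q

Need to visit all 13 open cells exactly once, starting at C and ending at Q.
Cell A has only two open neighbours (H and B), so the path must pass straight through it: one of those is the cell it's entered from and the other is where it exits.
Route from C: left 2 to A, down 2 to M, right 3 to P, up 2 to D, right 1 to F, down 2 to Q — 12 moves in all.
Check: all 13 open cells covered.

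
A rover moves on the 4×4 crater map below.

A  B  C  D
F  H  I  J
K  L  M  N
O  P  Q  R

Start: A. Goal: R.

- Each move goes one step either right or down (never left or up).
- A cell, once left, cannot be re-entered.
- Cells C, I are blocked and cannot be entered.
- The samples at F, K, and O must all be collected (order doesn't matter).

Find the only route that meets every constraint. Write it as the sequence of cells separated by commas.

Moves only go right or down, so the column and row indices never decrease.
Route from A: down 3 to O, right 3 to R — 6 moves in all.
Check: all required cells visited.

A, F, K, O, P, Q, R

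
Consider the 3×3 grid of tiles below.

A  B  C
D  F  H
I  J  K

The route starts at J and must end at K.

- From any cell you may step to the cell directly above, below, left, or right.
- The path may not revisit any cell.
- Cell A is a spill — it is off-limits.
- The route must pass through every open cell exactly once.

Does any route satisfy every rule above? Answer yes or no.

One route that works: J → I → D → F → B → C → H → K.

yes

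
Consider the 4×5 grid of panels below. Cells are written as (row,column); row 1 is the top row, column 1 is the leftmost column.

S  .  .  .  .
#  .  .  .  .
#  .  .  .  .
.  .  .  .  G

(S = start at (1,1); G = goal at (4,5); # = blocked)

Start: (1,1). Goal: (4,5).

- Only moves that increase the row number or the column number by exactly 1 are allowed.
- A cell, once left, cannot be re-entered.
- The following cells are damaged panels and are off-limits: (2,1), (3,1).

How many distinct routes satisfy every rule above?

20

A right/down-only route from (1,1) to (4,5) makes exactly 3 down-moves and 4 right-moves in some order.
With no other constraints that would be C(7,3) = 35 routes.
Subtract routes through each blocked cell (inclusion–exclusion for overlaps): − through (2,1): 15 − through (3,1): 5 + through (2,1)&(3,1): 5 → 20.
That gives 20 routes.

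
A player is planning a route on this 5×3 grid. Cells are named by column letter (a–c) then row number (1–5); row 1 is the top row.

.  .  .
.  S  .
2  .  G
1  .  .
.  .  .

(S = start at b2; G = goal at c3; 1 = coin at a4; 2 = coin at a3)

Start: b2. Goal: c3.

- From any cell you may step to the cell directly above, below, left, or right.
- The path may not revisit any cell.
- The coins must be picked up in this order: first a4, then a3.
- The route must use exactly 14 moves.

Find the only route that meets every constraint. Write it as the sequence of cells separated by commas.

The waypoints must appear in the order a4, a3, with no cell reused.
Route from b2: down 2 to b4, right 1 to c4, down 1 to c5, left 2 to a5, up 4 to a1, right 2 to c1, down 2 to c3 — 14 moves in all.
Check: order respected (1 at step 7, 2 at step 8); 14 moves as required.

b2, b3, b4, c4, c5, b5, a5, a4, a3, a2, a1, b1, c1, c2, c3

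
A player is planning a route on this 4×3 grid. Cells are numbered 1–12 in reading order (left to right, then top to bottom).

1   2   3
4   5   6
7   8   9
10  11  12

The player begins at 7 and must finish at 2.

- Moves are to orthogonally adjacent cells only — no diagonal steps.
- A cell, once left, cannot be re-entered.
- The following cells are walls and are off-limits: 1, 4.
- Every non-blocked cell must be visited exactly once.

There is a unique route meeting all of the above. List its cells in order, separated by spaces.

Need to visit all 10 open cells exactly once, starting at 7 and ending at 2.
Cell 12 has only two open neighbours (9 and 11), so the path must pass straight through it: one of those is the cell it's entered from and the other is where it exits.
Route from 7: down to 10, 2× right (reaching 12), up to 9, left to 8, up to 5, right to 6, up to 3, left to 2 — 9 moves in all.
Check: all 10 open cells covered.

7 10 11 12 9 8 5 6 3 2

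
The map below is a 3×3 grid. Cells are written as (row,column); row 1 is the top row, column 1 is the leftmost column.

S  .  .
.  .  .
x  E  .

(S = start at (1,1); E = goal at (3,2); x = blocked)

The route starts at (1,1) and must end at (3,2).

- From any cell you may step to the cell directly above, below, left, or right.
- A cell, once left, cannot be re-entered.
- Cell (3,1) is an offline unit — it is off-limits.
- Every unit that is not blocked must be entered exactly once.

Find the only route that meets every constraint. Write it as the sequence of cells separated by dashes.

(1,1) - (2,1) - (2,2) - (1,2) - (1,3) - (2,3) - (3,3) - (3,2)

Need to visit all 8 open cells exactly once, starting at (1,1) and ending at (3,2).
Cell (1,3) has only two open neighbours ((2,3) and (1,2)), so the path must pass straight through it: one of those is the cell it's entered from and the other is where it exits.
Route from (1,1): down to (2,1), right to (2,2), up to (1,2), right to (1,3), 2× down (reaching (3,3)), left to (3,2) — 7 moves in all.
Check: all 8 open cells covered.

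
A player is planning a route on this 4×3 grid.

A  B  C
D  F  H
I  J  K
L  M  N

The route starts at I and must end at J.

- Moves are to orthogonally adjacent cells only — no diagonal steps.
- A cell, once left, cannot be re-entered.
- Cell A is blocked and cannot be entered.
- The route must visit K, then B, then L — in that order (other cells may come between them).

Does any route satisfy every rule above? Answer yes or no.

no

Ignoring the required order, 1 revisit-free route from I to J passes through all of K, B, and L; the waypoint orders that occur are L → K → B (1) — never K → B → L.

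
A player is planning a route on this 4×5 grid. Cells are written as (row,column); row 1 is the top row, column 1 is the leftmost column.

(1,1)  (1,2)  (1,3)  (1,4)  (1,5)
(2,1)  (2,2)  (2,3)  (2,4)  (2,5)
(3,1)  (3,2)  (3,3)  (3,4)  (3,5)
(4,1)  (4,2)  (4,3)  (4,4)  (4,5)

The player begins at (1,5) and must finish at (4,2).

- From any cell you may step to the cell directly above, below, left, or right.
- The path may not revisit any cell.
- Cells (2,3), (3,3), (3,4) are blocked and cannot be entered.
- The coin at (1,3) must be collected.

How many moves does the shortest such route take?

6

Any route passes through (1,3) somewhere between (1,5) and (4,2). Summing Manhattan distances along the two legs ((1,5) → (1,3) → (4,2)) gives a lower bound of 2 + 4 = 6 moves.
A route of 6 moves achieves this: (1,5) → (1,4) → (1,3) → (1,2) → (2,2) → (3,2) → (4,2).
Since 6 matches the lower bound, it is optimal.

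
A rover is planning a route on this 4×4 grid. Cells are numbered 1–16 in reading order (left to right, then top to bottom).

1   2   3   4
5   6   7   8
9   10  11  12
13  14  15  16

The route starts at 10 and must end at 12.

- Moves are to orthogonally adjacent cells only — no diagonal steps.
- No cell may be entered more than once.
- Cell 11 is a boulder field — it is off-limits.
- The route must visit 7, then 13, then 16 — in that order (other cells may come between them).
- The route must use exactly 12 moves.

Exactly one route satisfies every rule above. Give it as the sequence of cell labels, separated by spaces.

The waypoints must appear in the order 7, 13, 16, with no cell reused.
Route from 10: up 1 to 6, right 1 to 7, up 1 to 3, left 2 to 1, down 3 to 13, right 3 to 16, up 1 to 12 — 12 moves in all.
Check: order respected (7 at step 2, 13 at step 8, 16 at step 11); 12 moves as required.

10 6 7 3 2 1 5 9 13 14 15 16 12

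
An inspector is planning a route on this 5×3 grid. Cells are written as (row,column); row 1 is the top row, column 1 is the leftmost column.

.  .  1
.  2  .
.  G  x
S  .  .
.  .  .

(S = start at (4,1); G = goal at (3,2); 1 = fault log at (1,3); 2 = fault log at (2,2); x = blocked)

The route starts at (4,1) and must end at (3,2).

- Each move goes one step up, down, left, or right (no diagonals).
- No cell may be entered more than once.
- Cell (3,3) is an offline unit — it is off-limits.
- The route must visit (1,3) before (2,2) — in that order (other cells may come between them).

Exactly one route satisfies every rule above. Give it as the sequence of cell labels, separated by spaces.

(4,1) (3,1) (2,1) (1,1) (1,2) (1,3) (2,3) (2,2) (3,2)

The waypoints must appear in the order (1,3), (2,2), with no cell reused.
Route from (4,1): up 3 to (1,1), right 2 to (1,3), down 1 to (2,3), left 1 to (2,2), down 1 to (3,2) — 8 moves in all.
Check: order respected (1 at step 5, 2 at step 7).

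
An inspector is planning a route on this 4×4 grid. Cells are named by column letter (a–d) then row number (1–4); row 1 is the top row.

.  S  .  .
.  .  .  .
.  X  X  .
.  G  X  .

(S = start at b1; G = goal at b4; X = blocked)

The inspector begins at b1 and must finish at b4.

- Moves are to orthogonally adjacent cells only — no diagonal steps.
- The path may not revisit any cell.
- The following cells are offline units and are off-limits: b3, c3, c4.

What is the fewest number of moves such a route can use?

The Manhattan distance from b1 to b4 is |1−4| + |2−2| = 3, so at least 3 moves are needed.
That bound ignores the blocked cells. Measuring each leg by the fewest moves that actually steer around them (b1→b4: 5) raises the lower bound to 5.
A route of 5 moves exists: b1 → b2 → a2 → a3 → a4 → b4.
Since 5 matches that lower bound, it is optimal.

5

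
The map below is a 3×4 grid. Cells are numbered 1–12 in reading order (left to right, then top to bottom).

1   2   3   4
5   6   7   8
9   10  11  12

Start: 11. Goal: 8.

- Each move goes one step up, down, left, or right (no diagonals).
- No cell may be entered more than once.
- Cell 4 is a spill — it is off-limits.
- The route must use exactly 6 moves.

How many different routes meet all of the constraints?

2

Need simple routes of exactly 6 moves from 11 to 8 (Manhattan distance 2, so 2 moves are spent on a detour and 2 undoing it).
Enumerating: 11 10 6 2 3 7 8 | 11 10 9 5 6 7 8.
That gives 2 routes.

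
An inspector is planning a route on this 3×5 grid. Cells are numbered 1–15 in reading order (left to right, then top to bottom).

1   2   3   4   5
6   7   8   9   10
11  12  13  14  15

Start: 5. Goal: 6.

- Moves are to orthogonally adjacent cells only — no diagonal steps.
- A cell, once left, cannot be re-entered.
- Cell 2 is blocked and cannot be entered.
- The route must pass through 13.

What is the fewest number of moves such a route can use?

Any route passes through 13 somewhere between 5 and 6. Summing Manhattan distances along the two legs (5 → 13 → 6) gives a lower bound of 4 + 3 = 7 moves.
A route of 7 moves achieves this: 5 → 10 → 15 → 14 → 13 → 8 → 7 → 6.
Since 7 matches the lower bound, it is optimal.

7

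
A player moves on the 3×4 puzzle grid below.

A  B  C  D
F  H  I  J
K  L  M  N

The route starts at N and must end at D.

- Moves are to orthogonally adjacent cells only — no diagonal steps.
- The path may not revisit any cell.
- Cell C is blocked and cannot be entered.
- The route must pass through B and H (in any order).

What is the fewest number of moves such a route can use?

10

Any route passes through B and H in some order between N and D. Summing Manhattan distances along each leg and taking the cheapest ordering (N → H → B → D) gives a lower bound of 3 + 1 + 2 = 6 moves.
That bound ignores the blocked cells. Measuring each leg by the fewest moves that actually steer around them (N→B: 4; B→H: 1; H→D: 3) raises the lower bound to 8.
The shortest route satisfying every rule uses 10 moves: N → M → L → K → F → A → B → H → I → J → D.
The bound of 8 isn't tight here; checking systematically, no route of length 8 through 9 satisfies every constraint, so 10 is the minimum.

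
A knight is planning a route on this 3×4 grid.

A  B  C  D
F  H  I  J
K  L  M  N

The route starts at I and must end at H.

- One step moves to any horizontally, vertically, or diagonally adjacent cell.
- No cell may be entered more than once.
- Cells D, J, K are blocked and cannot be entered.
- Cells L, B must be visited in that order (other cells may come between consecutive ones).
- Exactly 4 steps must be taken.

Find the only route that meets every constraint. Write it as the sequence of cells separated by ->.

I -> L -> F -> B -> H

The waypoints must appear in the order L, B, with no cell reused.
Route from I: down-left to L, up-left to F, up-right to B, down to H — 4 moves in all.
Check: order respected (L at step 1, B at step 3); 4 moves as required.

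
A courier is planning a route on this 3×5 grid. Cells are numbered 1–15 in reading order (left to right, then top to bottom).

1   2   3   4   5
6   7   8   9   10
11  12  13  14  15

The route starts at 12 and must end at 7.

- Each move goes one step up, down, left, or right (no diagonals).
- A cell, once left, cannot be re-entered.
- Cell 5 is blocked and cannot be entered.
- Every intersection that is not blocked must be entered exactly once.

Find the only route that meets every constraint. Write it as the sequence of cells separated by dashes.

12 - 11 - 6 - 1 - 2 - 3 - 4 - 9 - 10 - 15 - 14 - 13 - 8 - 7

Need to visit all 14 open cells exactly once, starting at 12 and ending at 7.
Route from 12: left 1 to 11, up 2 to 1, right 3 to 4, down 1 to 9, right 1 to 10, down 1 to 15, left 2 to 13, up 1 to 8, left 1 to 7 — 13 moves in all.
Check: all 14 open cells covered.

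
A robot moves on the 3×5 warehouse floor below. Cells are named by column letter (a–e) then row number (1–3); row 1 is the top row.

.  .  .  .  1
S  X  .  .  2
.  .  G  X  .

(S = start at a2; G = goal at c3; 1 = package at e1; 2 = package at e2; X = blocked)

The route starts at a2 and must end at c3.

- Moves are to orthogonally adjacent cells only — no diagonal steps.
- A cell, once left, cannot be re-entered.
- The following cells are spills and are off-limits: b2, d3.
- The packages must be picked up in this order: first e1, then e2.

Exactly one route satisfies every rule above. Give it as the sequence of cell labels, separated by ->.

The waypoints must appear in the order e1, e2, with no cell reused.
Route from a2: up 1 to a1, right 4 to e1, down 1 to e2, left 2 to c2, down 1 to c3 — 9 moves in all.
Check: order respected (1 at step 5, 2 at step 6).

a2 -> a1 -> b1 -> c1 -> d1 -> e1 -> e2 -> d2 -> c2 -> c3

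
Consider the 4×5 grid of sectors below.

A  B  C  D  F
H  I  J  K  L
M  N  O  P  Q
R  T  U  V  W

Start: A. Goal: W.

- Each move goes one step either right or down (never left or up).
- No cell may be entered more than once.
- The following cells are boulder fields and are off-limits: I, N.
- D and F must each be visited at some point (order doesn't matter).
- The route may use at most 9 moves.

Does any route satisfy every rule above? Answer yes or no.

One route that works: A → B → C → D → F → L → Q → W.

yes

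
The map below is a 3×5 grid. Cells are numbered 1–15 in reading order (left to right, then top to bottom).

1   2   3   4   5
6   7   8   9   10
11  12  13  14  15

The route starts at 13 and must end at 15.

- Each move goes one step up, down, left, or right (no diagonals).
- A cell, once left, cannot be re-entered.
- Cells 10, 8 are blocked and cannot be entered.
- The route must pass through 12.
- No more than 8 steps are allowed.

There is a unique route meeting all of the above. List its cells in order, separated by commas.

13, 12, 7, 2, 3, 4, 9, 14, 15

The 8-move cap with required stops at 12 leaves no slack for detours.
Route from 13: left to 12, 2× up (reaching 2), 2× right (reaching 4), 2× down (reaching 14), right to 15 — 8 moves in all.
Check: all required cells visited; 8 ≤ 8 moves.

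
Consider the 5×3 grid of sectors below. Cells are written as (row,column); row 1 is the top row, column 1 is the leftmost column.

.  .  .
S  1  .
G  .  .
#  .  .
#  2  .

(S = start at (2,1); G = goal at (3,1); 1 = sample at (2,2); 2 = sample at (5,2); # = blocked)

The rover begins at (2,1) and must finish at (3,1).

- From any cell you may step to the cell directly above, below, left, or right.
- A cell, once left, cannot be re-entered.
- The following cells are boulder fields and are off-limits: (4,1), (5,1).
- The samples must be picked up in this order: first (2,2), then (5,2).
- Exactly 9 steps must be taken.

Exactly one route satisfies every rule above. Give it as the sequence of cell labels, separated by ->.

(2,1) -> (2,2) -> (2,3) -> (3,3) -> (4,3) -> (5,3) -> (5,2) -> (4,2) -> (3,2) -> (3,1)

The waypoints must appear in the order (2,2), (5,2), with no cell reused.
Route from (2,1): 2× right (reaching (2,3)), 3× down (reaching (5,3)), left to (5,2), 2× up (reaching (3,2)), left to (3,1) — 9 moves in all.
Check: order respected (1 at step 1, 2 at step 6); 9 moves as required.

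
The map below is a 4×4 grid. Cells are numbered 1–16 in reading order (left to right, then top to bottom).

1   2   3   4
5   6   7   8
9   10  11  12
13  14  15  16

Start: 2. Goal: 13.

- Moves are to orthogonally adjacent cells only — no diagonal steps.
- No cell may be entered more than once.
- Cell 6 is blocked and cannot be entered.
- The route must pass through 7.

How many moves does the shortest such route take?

Any route passes through 7 somewhere between 2 and 13. Summing Manhattan distances along the two legs (2 → 7 → 13) gives a lower bound of 2 + 4 = 6 moves.
A route of 6 moves achieves this: 2 → 3 → 7 → 11 → 15 → 14 → 13.
Since 6 matches the lower bound, it is optimal.

6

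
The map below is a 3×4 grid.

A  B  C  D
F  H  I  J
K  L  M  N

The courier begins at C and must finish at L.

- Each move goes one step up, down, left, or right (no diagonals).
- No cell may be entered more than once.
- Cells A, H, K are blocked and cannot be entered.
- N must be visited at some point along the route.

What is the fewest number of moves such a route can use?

Any route passes through N somewhere between C and L. Summing Manhattan distances along the two legs (C → N → L) gives a lower bound of 3 + 2 = 5 moves.
A route of 5 moves achieves this: C → I → J → N → M → L.
Since 5 matches the lower bound, it is optimal.

5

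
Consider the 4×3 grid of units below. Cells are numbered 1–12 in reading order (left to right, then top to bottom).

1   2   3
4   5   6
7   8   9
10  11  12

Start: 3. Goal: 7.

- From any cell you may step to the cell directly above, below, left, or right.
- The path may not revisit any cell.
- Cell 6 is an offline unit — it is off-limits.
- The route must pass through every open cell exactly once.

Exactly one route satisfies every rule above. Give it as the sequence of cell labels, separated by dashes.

Need to visit all 11 open cells exactly once, starting at 3 and ending at 7.
Cell 9 has only two open neighbours (12 and 8), so the path must pass straight through it: one of those is the cell it's entered from and the other is where it exits.
Route from 3: 2× left (reaching 1), down to 4, right to 5, down to 8, right to 9, down to 12, 2× left (reaching 10), up to 7 — 10 moves in all.
Check: all 11 open cells covered.

3 - 2 - 1 - 4 - 5 - 8 - 9 - 12 - 11 - 10 - 7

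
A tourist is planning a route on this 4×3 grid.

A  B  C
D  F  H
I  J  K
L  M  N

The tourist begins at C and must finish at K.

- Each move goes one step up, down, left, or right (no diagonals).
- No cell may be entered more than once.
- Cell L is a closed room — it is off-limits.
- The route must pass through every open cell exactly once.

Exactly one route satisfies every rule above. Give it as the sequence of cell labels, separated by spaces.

Need to visit all 11 open cells exactly once, starting at C and ending at K.
Cell A has only two open neighbours (D and B), so the path must pass straight through it: one of those is the cell it's entered from and the other is where it exits.
Route from C: down 1 to H, left 1 to F, up 1 to B, left 1 to A, down 2 to I, right 1 to J, down 1 to M, right 1 to N, up 1 to K — 10 moves in all.
Check: all 11 open cells covered.

C H F B A D I J M N K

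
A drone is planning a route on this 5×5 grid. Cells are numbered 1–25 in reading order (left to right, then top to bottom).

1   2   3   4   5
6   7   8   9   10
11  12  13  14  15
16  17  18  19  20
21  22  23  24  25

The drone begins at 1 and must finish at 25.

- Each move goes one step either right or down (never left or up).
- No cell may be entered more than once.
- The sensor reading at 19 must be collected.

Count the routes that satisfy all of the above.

A right/down-only route from 1 to 25 makes exactly 4 down-moves and 4 right-moves in some order.
With no other constraints that would be C(8,4) = 70 routes.
Split at 19 and multiply the segment counts: 1→19: 20; 19→25: 2; product = 40.
That gives 40 routes.

40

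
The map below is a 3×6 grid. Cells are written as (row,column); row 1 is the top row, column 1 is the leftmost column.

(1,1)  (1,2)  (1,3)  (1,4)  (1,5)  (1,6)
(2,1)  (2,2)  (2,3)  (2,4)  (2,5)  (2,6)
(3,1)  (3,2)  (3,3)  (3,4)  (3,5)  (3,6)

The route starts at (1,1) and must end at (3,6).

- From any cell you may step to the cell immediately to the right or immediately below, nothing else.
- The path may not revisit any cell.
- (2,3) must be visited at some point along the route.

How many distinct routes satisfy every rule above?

12

A right/down-only route from (1,1) to (3,6) makes exactly 2 down-moves and 5 right-moves in some order.
With no other constraints that would be C(7,2) = 21 routes.
Split at (2,3) and multiply the segment counts: (1,1)→(2,3): 3; (2,3)→(3,6): 4; product = 12.
That gives 12 routes.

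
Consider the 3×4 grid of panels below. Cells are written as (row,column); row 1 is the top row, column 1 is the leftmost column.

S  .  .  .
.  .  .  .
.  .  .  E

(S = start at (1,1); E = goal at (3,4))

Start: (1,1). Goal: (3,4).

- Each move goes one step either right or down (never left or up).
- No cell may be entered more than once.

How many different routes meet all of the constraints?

10

A right/down-only route from (1,1) to (3,4) makes exactly 2 down-moves and 3 right-moves in some order.
With no other constraints that would be C(5,2) = 10 routes.
That gives 10 routes.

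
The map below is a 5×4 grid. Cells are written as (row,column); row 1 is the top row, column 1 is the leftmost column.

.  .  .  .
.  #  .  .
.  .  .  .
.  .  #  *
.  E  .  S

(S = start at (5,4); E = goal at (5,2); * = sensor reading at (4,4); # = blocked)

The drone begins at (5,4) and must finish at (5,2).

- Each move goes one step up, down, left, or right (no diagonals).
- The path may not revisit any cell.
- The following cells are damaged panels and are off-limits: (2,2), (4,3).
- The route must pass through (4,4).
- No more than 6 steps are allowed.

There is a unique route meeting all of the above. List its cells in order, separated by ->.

Any route must reach (4,4) and still end at (5,2) within 6 moves, so the order of the required stops is forced.
Route from (5,4): 2× up (reaching (3,4)), 2× left (reaching (3,2)), 2× down (reaching (5,2)) — 6 moves in all.
Check: all required cells visited; 6 ≤ 6 moves.

(5,4) -> (4,4) -> (3,4) -> (3,3) -> (3,2) -> (4,2) -> (5,2)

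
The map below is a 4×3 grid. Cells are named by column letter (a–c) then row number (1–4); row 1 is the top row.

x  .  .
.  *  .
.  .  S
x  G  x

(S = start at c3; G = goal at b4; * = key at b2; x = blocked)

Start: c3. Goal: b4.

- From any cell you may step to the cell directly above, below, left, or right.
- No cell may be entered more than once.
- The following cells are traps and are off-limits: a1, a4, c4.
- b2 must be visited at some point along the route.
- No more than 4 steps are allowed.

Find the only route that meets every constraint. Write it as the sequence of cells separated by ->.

c3 -> c2 -> b2 -> b3 -> b4

Any route must reach b2 and still end at b4 within 4 moves, so the order of the required stops is forced.
Route from c3: up to c2, left to b2, 2× down (reaching b4) — 4 moves in all.
Check: all required cells visited; 4 ≤ 4 moves.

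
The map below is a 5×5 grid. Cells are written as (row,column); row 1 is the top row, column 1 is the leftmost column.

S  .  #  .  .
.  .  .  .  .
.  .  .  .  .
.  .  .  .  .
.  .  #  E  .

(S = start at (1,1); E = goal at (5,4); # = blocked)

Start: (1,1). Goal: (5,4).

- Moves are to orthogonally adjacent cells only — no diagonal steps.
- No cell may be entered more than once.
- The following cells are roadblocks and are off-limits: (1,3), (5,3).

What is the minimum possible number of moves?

7

The Manhattan distance from (1,1) to (5,4) is |1−5| + |1−4| = 7, so at least 7 moves are needed.
A route of 7 moves achieves this: (1,1) → (2,1) → (3,1) → (4,1) → (4,2) → (4,3) → (4,4) → (5,4).
Since 7 matches the lower bound, it is optimal.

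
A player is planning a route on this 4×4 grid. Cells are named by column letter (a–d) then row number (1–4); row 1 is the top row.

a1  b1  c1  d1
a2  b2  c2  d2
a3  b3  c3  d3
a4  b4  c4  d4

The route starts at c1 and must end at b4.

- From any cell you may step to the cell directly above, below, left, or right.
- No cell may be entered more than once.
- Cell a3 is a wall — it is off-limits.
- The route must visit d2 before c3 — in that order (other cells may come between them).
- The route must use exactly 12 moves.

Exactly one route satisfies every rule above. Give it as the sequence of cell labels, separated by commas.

c1, b1, a1, a2, b2, c2, d2, d3, d4, c4, c3, b3, b4

The waypoints must appear in the order d2, c3, with no cell reused.
Route from c1: left 2 to a1, down 1 to a2, right 3 to d2, down 2 to d4, left 1 to c4, up 1 to c3, left 1 to b3, down 1 to b4 — 12 moves in all.
Check: order respected (d2 at step 6, c3 at step 10); 12 moves as required.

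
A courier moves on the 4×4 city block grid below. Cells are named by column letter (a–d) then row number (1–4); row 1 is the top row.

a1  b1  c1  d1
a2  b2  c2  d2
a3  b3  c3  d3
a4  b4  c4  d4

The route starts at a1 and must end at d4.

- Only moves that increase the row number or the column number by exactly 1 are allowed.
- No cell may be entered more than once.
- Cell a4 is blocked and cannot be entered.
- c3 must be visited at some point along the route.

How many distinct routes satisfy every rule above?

A right/down-only route from a1 to d4 makes exactly 3 down-moves and 3 right-moves in some order.
With no other constraints that would be C(6,3) = 20 routes.
Split at c3 and multiply the segment counts (each segment already excludes blocked cells): a1→c3: 6; c3→d4: 2; product = 12.
That gives 12 routes.

12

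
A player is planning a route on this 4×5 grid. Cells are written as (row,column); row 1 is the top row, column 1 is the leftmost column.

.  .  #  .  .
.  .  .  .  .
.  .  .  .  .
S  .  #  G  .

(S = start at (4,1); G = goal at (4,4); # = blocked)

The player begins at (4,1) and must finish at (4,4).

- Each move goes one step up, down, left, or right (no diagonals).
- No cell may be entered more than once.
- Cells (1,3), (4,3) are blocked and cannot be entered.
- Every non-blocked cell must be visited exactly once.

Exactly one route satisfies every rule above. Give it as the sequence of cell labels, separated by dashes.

Need to visit all 18 open cells exactly once, starting at (4,1) and ending at (4,4).
Cell (4,2) has only two open neighbours ((3,2) and (4,1)), so the path must pass straight through it: one of those is the cell it's entered from and the other is where it exits.
Route from (4,1): right to (4,2), up to (3,2), left to (3,1), 2× up (reaching (1,1)), right to (1,2), down to (2,2), right to (2,3), down to (3,3), right to (3,4), 2× up (reaching (1,4)), right to (1,5), 3× down (reaching (4,5)), left to (4,4) — 17 moves in all.
Check: all 18 open cells covered.

(4,1) - (4,2) - (3,2) - (3,1) - (2,1) - (1,1) - (1,2) - (2,2) - (2,3) - (3,3) - (3,4) - (2,4) - (1,4) - (1,5) - (2,5) - (3,5) - (4,5) - (4,4)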